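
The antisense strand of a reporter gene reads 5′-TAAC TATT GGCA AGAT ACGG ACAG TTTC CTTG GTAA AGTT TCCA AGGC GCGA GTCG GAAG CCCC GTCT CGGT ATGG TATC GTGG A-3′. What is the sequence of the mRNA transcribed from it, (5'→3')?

RNA polymerase reads the template 3'→5' and synthesizes mRNA 5'→3' by base-pairing (A→U, T→A, G↔C). The complement of the template is ATTGATAACCGTTCTATGCCTGTCAAAGGAACCATTTCAAAGGTTCCGCGCTCAGCCTTCGGGGCAGAGCCATACCATAGCACCT; antiparallel, so 5'→3' the coding strand is TCCACGATACCATACCGAGACGGGGCTTCCGACTCGCGCCTTGGAAACTTTACCAAGGAAACTGTCCGTATCTTGCCAATAGTTA. Replace T with U for the mRNA.

5'-UCCACGAUACCAUACCGAGACGGGGCUUCCGACUCGCGCCUUGGAAACUUUACCAAGGAAACUGUCCGUAUCUUGCCAAUAGUUA-3'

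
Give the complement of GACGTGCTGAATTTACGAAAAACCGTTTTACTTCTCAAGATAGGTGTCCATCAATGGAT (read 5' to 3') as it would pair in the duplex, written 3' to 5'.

Base-pairing A↔T, G↔C gives the complement. The complementary strand is antiparallel, so paired with a 5'→3' strand it runs 3'→5'.

3'-CTGCACGACTTAAATGCTTTTTGGCAAAATGAAGAGTTCTATCCACAGGTAGTTACCTA-5'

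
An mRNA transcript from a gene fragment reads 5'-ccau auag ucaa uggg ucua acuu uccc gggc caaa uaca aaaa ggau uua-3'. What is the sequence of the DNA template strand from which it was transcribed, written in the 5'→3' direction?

5'-TAAATCCTTTTTGTATTTGGCCCGGGAAAGTTAGACCCATTGACTATATGG-3'

Replace U with T to get the coding DNA strand: CCATATAGTCAATGGGTCTAACTTTCCCGGGCCAAATACAAAAAGGATTTA. The template strand is its reverse complement (complement GGTATATCAGTTACCCAGATTGAAAGGGCCCGGTTTATGTTTTTCCTAAAT, then reverse).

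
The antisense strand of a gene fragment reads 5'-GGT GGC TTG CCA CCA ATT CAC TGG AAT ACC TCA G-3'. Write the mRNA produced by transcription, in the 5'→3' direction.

5′-CUGAGGUAUUCCAGUGAAUUGGUGGCAAGCCACC-3′

The mRNA has the sequence of the coding strand (reverse complement of the template) with T→U. Reverse complement of GGTGGCTTGCCACCAATTCACTGGAATACCTCAG is CTGAGGTATTCCAGTGAATTGGTGGCAAGCCACC; then T→U.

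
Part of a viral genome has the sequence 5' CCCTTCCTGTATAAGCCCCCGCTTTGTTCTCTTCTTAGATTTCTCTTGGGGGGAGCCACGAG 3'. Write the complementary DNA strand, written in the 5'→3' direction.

Pairing A↔T and G↔C gives GGGAAGGACATATTCGGGGGCGAAACAAGAGAAGAATCTAAAGAGAACCCCCCTCGGTGCTC, running 3'→5'. Reverse for the 5'→3' convention.

5'-CTCGTGGCTCCCCCCAAGAGAAATCTAAGAAGAGAACAAAGCGGGGGCTTATACAGGAAGGG-3'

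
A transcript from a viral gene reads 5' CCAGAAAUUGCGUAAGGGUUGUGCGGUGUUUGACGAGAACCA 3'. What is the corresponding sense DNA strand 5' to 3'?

The coding DNA strand has the same 5'→3' sequence as the mRNA with U replaced by T.

5'-CCAGAAATTGCGTAAGGGTTGTGCGGTGTTTGACGAGAACCA-3'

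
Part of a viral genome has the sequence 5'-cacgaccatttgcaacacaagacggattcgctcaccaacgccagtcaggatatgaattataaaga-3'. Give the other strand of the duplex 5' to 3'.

Pairing A↔T and G↔C gives GTGCTGGTAAACGTTGTGTTCTGCCTAAGCGAGTGGTTGCGGTCAGTCCTATACTTAATATTTCT, running 3'→5'. Reverse for the 5'→3' convention.

5'-TCTTTATAATTCATATCCTGACTGGCGTTGGTGAGCGAATCCGTCTTGTGTTGCAAATGGTCGTG-3'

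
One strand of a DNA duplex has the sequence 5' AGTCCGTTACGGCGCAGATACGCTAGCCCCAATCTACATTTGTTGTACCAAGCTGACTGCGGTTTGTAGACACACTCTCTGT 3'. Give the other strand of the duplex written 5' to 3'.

The complement of AGTCCGTTACGGCGCAGATACGCTAGCCCCAATCTACATTTGTTGTACCAAGCTGACTGCGGTTTGTAGACACACTCTCTGT is TCAGGCAATGCCGCGTCTATGCGATCGGGGTTAGATGTAAACAACATGGTTCGACTGACGCCAAACATCTGTGTGAGAGACA (A↔T, G↔C). DNA strands are antiparallel, so the complementary strand runs 3'→5'; reversing gives the 5'→3' form.

5'-ACAGAGAGTGTGTCTACAAACCGCAGTCAGCTTGGTACAACAAATGTAGATTGGGGCTAGCGTATCTGCGCCGTAACGGACT-3'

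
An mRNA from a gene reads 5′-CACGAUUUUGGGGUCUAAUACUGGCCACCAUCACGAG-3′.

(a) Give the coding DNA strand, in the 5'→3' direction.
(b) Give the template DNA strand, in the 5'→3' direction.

(a) 5'-CACGATTTTGGGGTCTAATACTGGCCACCATCACGAG-3'
(b) 5′-CTCGTGATGGTGGCCAGTATTAGACCCCAAAATCGTG-3′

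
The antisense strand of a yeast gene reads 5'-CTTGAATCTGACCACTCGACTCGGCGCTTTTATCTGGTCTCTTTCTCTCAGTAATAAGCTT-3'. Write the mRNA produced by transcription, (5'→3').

5'-AAGCUUAUUACUGAGAGAAAGAGACCAGAUAAAAGCGCCGAGUCGAGUGGUCAGAUUCAAG-3'

RNA polymerase reads the template 3'→5' and synthesizes mRNA 5'→3' by base-pairing (A→U, T→A, G↔C). The complement of the template is GAACTTAGACTGGTGAGCTGAGCCGCGAAAATAGACCAGAGAAAGAGAGTCATTATTCGAA; antiparallel, so 5'→3' the coding strand is AAGCTTATTACTGAGAGAAAGAGACCAGATAAAAGCGCCGAGTCGAGTGGTCAGATTCAAG. Replace T with U for the mRNA.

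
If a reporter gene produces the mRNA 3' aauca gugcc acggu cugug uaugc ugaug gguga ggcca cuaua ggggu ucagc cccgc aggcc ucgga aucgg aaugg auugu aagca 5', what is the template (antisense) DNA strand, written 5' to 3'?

5'-TTAGTCACGGTGCCAGACACATACGACTACCCACTCCGGTGATATCCCCAAGTCGGGGCGTCCGGAGCCTTAGCCTTACCTAACATTCGT-3'

Written 5'→3' the mRNA is ACGAAUGUUAGGUAAGGCUAAGGCUCCGGACGCCCCGACUUGGGGAUAUCACCGGAGUGGGUAGUCGUAUGUGUCUGGCACCGUGACUAA, so the coding DNA strand is ACGAATGTTAGGTAAGGCTAAGGCTCCGGACGCCCCGACTTGGGGATATCACCGGAGTGGGTAGTCGTATGTGTCTGGCACCGTGACTAA. The template is its reverse complement.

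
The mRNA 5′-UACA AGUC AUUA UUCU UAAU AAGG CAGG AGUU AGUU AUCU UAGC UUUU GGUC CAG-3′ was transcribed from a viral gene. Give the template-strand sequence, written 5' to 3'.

Replace U with T to get the coding DNA strand: TACAAGTCATTATTCTTAATAAGGCAGGAGTTAGTTATCTTAGCTTTTGGTCCAG. The template strand is its reverse complement (complement ATGTTCAGTAATAAGAATTATTCCGTCCTCAATCAATAGAATCGAAAACCAGGTC, then reverse).

5'-CTGGACCAAAAGCTAAGATAACTAACTCCTGCCTTATTAAGAATAATGACTTGTA-3'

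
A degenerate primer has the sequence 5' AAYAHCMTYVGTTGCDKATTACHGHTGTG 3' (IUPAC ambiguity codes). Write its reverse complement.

Standard pairs A↔T, G↔C; ambiguity codes pair Y↔R, M↔K, D↔H, V↔B. Complement (TTRTDGKARBCAACGHMTAATGDCDACAC), then reverse for 5'→3'.

5'-CACADCDGTAATMHGCAACBRAKGDTRTT-3'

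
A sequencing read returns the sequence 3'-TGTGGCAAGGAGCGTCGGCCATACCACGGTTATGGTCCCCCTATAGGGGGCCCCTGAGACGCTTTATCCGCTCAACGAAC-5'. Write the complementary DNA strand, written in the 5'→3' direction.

The strand is given 3'→5', so its complement runs 5'→3' in the same left-to-right order: pair each base A↔T, G↔C.

5'-ACACCGTTCCTCGCAGCCGGTATGGTGCCAATACCAGGGGGATATCCCCCGGGGACTCTGCGAAATAGGCGAGTTGCTTG-3'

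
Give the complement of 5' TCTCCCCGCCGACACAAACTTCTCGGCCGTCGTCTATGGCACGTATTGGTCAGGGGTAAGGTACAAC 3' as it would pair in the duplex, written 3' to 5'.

3'-AGAGGGGCGGCTGTGTTTGAAGAGCCGGCAGCAGATACCGTGCATAACCAGTCCCCATTCCATGTTG-5'

Base-pairing A↔T, G↔C gives the complement. The complementary strand is antiparallel, so paired with a 5'→3' strand it runs 3'→5'.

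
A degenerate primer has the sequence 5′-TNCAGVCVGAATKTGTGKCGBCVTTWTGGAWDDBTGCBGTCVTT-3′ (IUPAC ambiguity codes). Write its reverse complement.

Standard pairs A↔T, G↔C; ambiguity codes pair K↔M, W↔W, B↔V, D↔H, N↔N. Complement (ANGTCBGBCTTAMACACMGCVGBAAWACCTWHHVACGVCAGBAA), then reverse for 5'→3'.

5'-AABGACVGCAVHHWTCCAWAABGVCGMCACAMATTCBGBCTGNA-3'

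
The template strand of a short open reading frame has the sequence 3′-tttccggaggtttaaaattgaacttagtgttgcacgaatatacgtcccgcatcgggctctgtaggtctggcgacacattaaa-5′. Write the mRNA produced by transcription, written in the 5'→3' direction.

5'-AAAGGCCUCCAAAUUUUAACUUGAAUCACAACGUGCUUAUAUGCAGGGCGUAGCCCGAGACAUCCAGACCGCUGUGUAAUUU-3'

Reading the template 3'→5' as shown, RNA polymerase pairs each base (A→U, T→A, G↔C) to build mRNA 5'→3' directly.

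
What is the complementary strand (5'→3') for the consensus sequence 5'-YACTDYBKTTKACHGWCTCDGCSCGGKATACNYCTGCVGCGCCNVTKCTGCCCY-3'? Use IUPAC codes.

5'-RGGGCAGMABNGGCGCBGCAGRNGTATMCCGSGCHGAGWCDGTMAAMVRHAGTR-3'

Standard pairs A↔T, G↔C; ambiguity codes pair Y↔R, K↔M, W↔W, S↔S, B↔V, D↔H, N↔N. Complement (RTGAHRVMAAMTGDCWGAGHCGSGCCMTATGNRGACGBCGCGGNBAMGACGGGR), then reverse for 5'→3'.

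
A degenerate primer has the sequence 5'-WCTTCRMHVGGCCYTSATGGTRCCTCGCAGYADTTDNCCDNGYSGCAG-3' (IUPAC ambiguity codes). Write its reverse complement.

Standard pairs A↔T, G↔C; ambiguity codes pair R↔Y, M↔K, W↔W, S↔S, D↔H, V↔B, N↔N. Complement (WGAAGYKDBCCGGRASTACCAYGGAGCGTCRTHAAHNGGHNCRSCGTC), then reverse for 5'→3'.

5'-CTGCSRCNHGGNHAAHTRCTGCGAGGYACCATSARGGCCBDKYGAAGW-3'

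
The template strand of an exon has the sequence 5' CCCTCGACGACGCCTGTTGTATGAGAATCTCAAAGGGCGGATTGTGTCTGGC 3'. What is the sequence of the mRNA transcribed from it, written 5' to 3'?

5'-GCCAGACACAAUCCGCCCUUUGAGAUUCUCAUACAACAGGCGUCGUCGAGGG-3'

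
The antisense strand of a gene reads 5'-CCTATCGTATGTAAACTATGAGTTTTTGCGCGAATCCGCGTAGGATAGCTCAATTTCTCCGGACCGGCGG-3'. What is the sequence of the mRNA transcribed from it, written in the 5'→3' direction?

RNA polymerase reads the template 3'→5' and synthesizes mRNA 5'→3' by base-pairing (A→U, T→A, G↔C). The complement of the template is GGATAGCATACATTTGATACTCAAAAACGCGCTTAGGCGCATCCTATCGAGTTAAAGAGGCCTGGCCGCC; antiparallel, so 5'→3' the coding strand is CCGCCGGTCCGGAGAAATTGAGCTATCCTACGCGGATTCGCGCAAAAACTCATAGTTTACATACGATAGG. Replace T with U for the mRNA.

5'-CCGCCGGUCCGGAGAAAUUGAGCUAUCCUACGCGGAUUCGCGCAAAAACUCAUAGUUUACAUACGAUAGG-3'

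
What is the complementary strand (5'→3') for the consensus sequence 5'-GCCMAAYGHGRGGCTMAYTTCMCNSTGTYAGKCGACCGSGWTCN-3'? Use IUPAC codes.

Standard pairs A↔T, G↔C; ambiguity codes pair R↔Y, M↔K, W↔W, S↔S, H↔D, N↔N. Complement (CGGKTTRCDCYCCGAKTRAAGKGNSACARTCMGCTGGCSCWAGN), then reverse for 5'→3'.

5'-NGAWCSCGGTCGMCTRACASNGKGAARTKAGCCYCDCRTTKGGC-3'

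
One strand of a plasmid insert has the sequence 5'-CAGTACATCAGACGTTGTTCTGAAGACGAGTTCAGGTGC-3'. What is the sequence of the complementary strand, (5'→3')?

5'-GCACCTGAACTCGTCTTCAGAACAACGTCTGATGTACTG-3'

The complement of CAGTACATCAGACGTTGTTCTGAAGACGAGTTCAGGTGC is GTCATGTAGTCTGCAACAAGACTTCTGCTCAAGTCCACG (A↔T, G↔C). DNA strands are antiparallel, so the complementary strand runs 3'→5'; reversing gives the 5'→3' form.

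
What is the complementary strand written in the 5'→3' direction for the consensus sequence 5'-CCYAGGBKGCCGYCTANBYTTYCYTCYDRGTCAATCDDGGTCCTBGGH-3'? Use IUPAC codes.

Standard pairs A↔T, G↔C; ambiguity codes pair R↔Y, K↔M, B↔V, D↔H, N↔N. Complement (GGRTCCVMCGGCRGATNVRAARGRAGRHYCAGTTAGHHCCAGGAVCCD), then reverse for 5'→3'.

5′-DCCVAGGACCHHGATTGACYHRGARGRAARVNTAGRCGGCMVCCTRGG-3′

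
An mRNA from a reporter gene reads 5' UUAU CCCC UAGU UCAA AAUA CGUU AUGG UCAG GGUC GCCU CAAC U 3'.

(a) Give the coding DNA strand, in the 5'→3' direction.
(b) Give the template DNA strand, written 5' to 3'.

(a) The coding strand matches the mRNA with U→T.
(b) The template strand is the reverse complement of the coding strand.

(a) 5′-TTATCCCCTAGTTCAAAATACGTTATGGTCAGGGTCGCCTCAACT-3′
(b) 5'-AGTTGAGGCGACCCTGACCATAACGTATTTTGAACTAGGGGATAA-3'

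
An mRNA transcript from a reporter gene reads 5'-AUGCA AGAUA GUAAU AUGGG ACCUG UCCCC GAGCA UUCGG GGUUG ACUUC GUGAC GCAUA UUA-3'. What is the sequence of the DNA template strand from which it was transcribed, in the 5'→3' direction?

5'-TAATATGCGTCACGAAGTCAACCCCGAATGCTCGGGGACAGGTCCCATATTACTATCTTGCAT-3'

Replace U with T to get the coding DNA strand: ATGCAAGATAGTAATATGGGACCTGTCCCCGAGCATTCGGGGTTGACTTCGTGACGCATATTA. The template strand is its reverse complement (complement TACGTTCTATCATTATACCCTGGACAGGGGCTCGTAAGCCCCAACTGAAGCACTGCGTATAAT, then reverse).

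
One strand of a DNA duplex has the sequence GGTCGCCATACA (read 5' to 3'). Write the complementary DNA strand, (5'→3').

5'-TGTATGGCGACC-3'

Pairing A↔T and G↔C gives CCAGCGGTATGT, running 3'→5'. Reverse for the 5'→3' convention.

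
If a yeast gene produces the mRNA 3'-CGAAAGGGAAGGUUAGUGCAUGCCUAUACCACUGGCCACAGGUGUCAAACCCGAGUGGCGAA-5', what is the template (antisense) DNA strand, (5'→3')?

5'-GCTTTCCCTTCCAATCACGTACGGATATGGTGACCGGTGTCCACAGTTTGGGCTCACCGCTT-3'

Written 5'→3' the mRNA is AAGCGGUGAGCCCAAACUGUGGACACCGGUCACCAUAUCCGUACGUGAUUGGAAGGGAAAGC, so the coding DNA strand is AAGCGGTGAGCCCAAACTGTGGACACCGGTCACCATATCCGTACGTGATTGGAAGGGAAAGC. The template is its reverse complement.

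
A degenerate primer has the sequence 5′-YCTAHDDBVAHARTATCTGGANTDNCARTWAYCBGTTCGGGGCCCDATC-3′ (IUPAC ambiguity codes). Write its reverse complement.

5'-GATHGGGCCCCGAACVGRTWAYTGNHANTCCAGATAYTDTBVHHDTAGR-3'

Standard pairs A↔T, G↔C; ambiguity codes pair R↔Y, W↔W, B↔V, D↔H, N↔N. Complement (RGATDHHVBTDTYATAGACCTNAHNGTYAWTRGVCAAGCCCCGGGHTAG), then reverse for 5'→3'.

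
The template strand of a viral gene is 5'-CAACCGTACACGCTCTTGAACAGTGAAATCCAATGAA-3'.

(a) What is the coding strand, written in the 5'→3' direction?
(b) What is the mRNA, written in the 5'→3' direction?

(a) The coding strand is the reverse complement of the template: complement GTTGGCATGTGCGAGAACTTGTCACTTTAGGTTACTT, then reverse.
(b) mRNA has the coding-strand sequence with T→U.

(a) 5'-TTCATTGGATTTCACTGTTCAAGAGCGTGTACGGTTG-3'
(b) 5'-UUCAUUGGAUUUCACUGUUCAAGAGCGUGUACGGUUG-3'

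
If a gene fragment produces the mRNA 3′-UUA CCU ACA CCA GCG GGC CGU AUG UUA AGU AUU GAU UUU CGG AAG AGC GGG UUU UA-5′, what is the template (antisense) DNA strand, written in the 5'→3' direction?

Written 5'→3' the mRNA is AUUUUGGGCGAGAAGGCUUUUAGUUAUGAAUUGUAUGCCGGGCGACCACAUCCAUU, so the coding DNA strand is ATTTTGGGCGAGAAGGCTTTTAGTTATGAATTGTATGCCGGGCGACCACATCCATT. The template is its reverse complement.

5'-AATGGATGTGGTCGCCCGGCATACAATTCATAACTAAAAGCCTTCTCGCCCAAAAT-3'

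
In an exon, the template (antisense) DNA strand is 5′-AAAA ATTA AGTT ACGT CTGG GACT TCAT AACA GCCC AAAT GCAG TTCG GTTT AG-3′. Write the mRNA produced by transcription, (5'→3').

RNA polymerase reads the template 3'→5' and synthesizes mRNA 5'→3' by base-pairing (A→U, T→A, G↔C). The complement of the template is TTTTTAATTCAATGCAGACCCTGAAGTATTGTCGGGTTTACGTCAAGCCAAATC; antiparallel, so 5'→3' the coding strand is CTAAACCGAACTGCATTTGGGCTGTTATGAAGTCCCAGACGTAACTTAATTTTT. Replace T with U for the mRNA.

5'-CUAAACCGAACUGCAUUUGGGCUGUUAUGAAGUCCCAGACGUAACUUAAUUUUU-3'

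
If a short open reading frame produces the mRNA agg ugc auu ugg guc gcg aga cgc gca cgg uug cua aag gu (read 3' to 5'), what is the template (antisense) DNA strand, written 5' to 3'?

5'-TCCACGTAAACCCAGCGCTCTGCGCGTGCCAACGATTTCCA-3'

Written 5'→3' the mRNA is UGGAAAUCGUUGGCACGCGCAGAGCGCUGGGUUUACGUGGA, so the coding DNA strand is TGGAAATCGTTGGCACGCGCAGAGCGCTGGGTTTACGTGGA. The template is its reverse complement.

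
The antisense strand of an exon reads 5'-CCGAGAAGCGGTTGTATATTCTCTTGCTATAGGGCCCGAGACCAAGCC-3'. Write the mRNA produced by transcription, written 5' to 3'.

The mRNA has the sequence of the coding strand (reverse complement of the template) with T→U. Reverse complement of CCGAGAAGCGGTTGTATATTCTCTTGCTATAGGGCCCGAGACCAAGCC is GGCTTGGTCTCGGGCCCTATAGCAAGAGAATATACAACCGCTTCTCGG; then T→U.

5'-GGCUUGGUCUCGGGCCCUAUAGCAAGAGAAUAUACAACCGCUUCUCGG-3'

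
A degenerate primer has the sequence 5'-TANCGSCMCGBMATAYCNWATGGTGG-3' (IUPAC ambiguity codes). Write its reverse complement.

5′-CCACCATWNGRTATKVCGKGSCGNTA-3′

Standard pairs A↔T, G↔C; ambiguity codes pair Y↔R, M↔K, W↔W, S↔S, B↔V, N↔N. Complement (ATNGCSGKGCVKTATRGNWTACCACC), then reverse for 5'→3'.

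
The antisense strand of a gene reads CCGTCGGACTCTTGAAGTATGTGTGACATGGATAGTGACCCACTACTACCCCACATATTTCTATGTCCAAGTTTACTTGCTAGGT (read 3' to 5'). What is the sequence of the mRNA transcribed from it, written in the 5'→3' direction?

5'-GGCAGCCUGAGAACUUCAUACACACUGUACCUAUCACUGGGUGAUGAUGGGGUGUAUAAAGAUACAGGUUCAAAUGAACGAUCCA-3'

Reading the template 3'→5' as shown, RNA polymerase pairs each base (A→U, T→A, G↔C) to build mRNA 5'→3' directly.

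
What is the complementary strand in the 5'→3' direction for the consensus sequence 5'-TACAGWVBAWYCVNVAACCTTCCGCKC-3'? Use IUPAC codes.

5'-GMGCGGAAGGTTBNBGRWTVBWCTGTA-3'

Standard pairs A↔T, G↔C; ambiguity codes pair Y↔R, K↔M, W↔W, B↔V, N↔N. Complement (ATGTCWBVTWRGBNBTTGGAAGGCGMG), then reverse for 5'→3'.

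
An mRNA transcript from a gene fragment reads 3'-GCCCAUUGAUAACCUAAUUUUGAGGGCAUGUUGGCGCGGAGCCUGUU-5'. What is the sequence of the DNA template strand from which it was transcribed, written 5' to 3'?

Written 5'→3' the mRNA is UUGUCCGAGGCGCGGUUGUACGGGAGUUUUAAUCCAAUAGUUACCCG, so the coding DNA strand is TTGTCCGAGGCGCGGTTGTACGGGAGTTTTAATCCAATAGTTACCCG. The template is its reverse complement.

5'-CGGGTAACTATTGGATTAAAACTCCCGTACAACCGCGCCTCGGACAA-3'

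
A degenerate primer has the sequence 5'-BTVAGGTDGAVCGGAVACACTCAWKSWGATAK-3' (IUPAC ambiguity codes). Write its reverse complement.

Standard pairs A↔T, G↔C; ambiguity codes pair K↔M, W↔W, S↔S, B↔V, D↔H. Complement (VABTCCAHCTBGCCTBTGTGAGTWMSWCTATM), then reverse for 5'→3'.

5'-MTATCWSMWTGAGTGTBTCCGBTCHACCTBAV-3'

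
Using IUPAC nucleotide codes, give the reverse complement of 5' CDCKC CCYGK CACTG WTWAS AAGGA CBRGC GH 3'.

5′-DCGCYVGTCCTTSTWAWCAGTGMCRGGGMGHG-3′

Standard pairs A↔T, G↔C; ambiguity codes pair R↔Y, K↔M, W↔W, S↔S, B↔V, D↔H. Complement (GHGMGGGRCMGTGACWAWTSTTCCTGVYCGCD), then reverse for 5'→3'.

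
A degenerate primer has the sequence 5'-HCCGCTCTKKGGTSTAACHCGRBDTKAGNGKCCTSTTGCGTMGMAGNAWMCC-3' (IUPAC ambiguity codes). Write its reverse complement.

5'-GGKWTNCTKCKACGCAASAGGMCNCTMAHVYCGDGTTASACCMMAGAGCGGD-3'

Standard pairs A↔T, G↔C; ambiguity codes pair R↔Y, M↔K, W↔W, S↔S, B↔V, D↔H, N↔N. Complement (DGGCGAGAMMCCASATTGDGCYVHAMTCNCMGGASAACGCAKCKTCNTWKGG), then reverse for 5'→3'.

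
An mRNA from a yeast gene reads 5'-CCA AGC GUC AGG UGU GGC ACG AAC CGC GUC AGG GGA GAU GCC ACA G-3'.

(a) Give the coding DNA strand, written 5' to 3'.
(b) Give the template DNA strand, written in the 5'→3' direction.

(a) 5'-CCAAGCGTCAGGTGTGGCACGAACCGCGTCAGGGGAGATGCCACAG-3'
(b) 5'-CTGTGGCATCTCCCCTGACGCGGTTCGTGCCACACCTGACGCTTGG-3'

(a) The coding strand matches the mRNA with U→T.
(b) The template strand is the reverse complement of the coding strand.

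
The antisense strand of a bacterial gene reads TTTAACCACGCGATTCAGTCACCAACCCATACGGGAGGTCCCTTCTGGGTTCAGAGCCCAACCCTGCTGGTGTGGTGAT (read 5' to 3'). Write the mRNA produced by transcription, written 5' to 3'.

5'-AUCACCACACCAGCAGGGUUGGGCUCUGAACCCAGAAGGGACCUCCCGUAUGGGUUGGUGACUGAAUCGCGUGGUUAAA-3'

RNA polymerase reads the template 3'→5' and synthesizes mRNA 5'→3' by base-pairing (A→U, T→A, G↔C). The complement of the template is AAATTGGTGCGCTAAGTCAGTGGTTGGGTATGCCCTCCAGGGAAGACCCAAGTCTCGGGTTGGGACGACCACACCACTA; antiparallel, so 5'→3' the coding strand is ATCACCACACCAGCAGGGTTGGGCTCTGAACCCAGAAGGGACCTCCCGTATGGGTTGGTGACTGAATCGCGTGGTTAAA. Replace T with U for the mRNA.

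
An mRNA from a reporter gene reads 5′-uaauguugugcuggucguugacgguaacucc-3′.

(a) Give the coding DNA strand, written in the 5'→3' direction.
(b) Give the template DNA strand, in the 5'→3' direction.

(a) The coding strand matches the mRNA with U→T.
(b) The template strand is the reverse complement of the coding strand.

(a) 5'-TAATGTTGTGCTGGTCGTTGACGGTAACTCC-3'
(b) 5'-GGAGTTACCGTCAACGACCAGCACAACATTA-3'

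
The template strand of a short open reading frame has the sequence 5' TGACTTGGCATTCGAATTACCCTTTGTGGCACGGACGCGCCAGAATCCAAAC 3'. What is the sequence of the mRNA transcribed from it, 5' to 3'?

5'-GUUUGGAUUCUGGCGCGUCCGUGCCACAAAGGGUAAUUCGAAUGCCAAGUCA-3'

The mRNA has the sequence of the coding strand (reverse complement of the template) with T→U. Reverse complement of TGACTTGGCATTCGAATTACCCTTTGTGGCACGGACGCGCCAGAATCCAAAC is GTTTGGATTCTGGCGCGTCCGTGCCACAAAGGGTAATTCGAATGCCAAGTCA; then T→U.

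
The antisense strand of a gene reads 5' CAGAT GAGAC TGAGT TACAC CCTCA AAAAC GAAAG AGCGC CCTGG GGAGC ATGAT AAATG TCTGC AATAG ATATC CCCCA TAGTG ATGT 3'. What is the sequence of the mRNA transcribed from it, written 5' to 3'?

The mRNA has the sequence of the coding strand (reverse complement of the template) with T→U. Reverse complement of CAGATGAGACTGAGTTACACCCTCAAAAACGAAAGAGCGCCCTGGGGAGCATGATAAATGTCTGCAATAGATATCCCCCATAGTGATGT is ACATCACTATGGGGGATATCTATTGCAGACATTTATCATGCTCCCCAGGGCGCTCTTTCGTTTTTGAGGGTGTAACTCAGTCTCATCTG; then T→U.

5'-ACAUCACUAUGGGGGAUAUCUAUUGCAGACAUUUAUCAUGCUCCCCAGGGCGCUCUUUCGUUUUUGAGGGUGUAACUCAGUCUCAUCUG-3'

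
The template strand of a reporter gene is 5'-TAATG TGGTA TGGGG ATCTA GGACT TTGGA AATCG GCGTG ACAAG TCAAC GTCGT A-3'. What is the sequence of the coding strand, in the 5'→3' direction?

5'-TACGACGTTGACTTGTCACGCCGATTTCCAAAGTCCTAGATCCCCATACCACATTA-3'

The coding strand is complementary and antiparallel to the template: take the complement (A↔T, G↔C) and reverse.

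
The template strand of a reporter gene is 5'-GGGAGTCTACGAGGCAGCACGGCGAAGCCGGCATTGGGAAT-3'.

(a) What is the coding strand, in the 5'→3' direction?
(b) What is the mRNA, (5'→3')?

(a) 5'-ATTCCCAATGCCGGCTTCGCCGTGCTGCCTCGTAGACTCCC-3'
(b) 5'-AUUCCCAAUGCCGGCUUCGCCGUGCUGCCUCGUAGACUCCC-3'

(a) The coding strand is the reverse complement of the template: complement CCCTCAGATGCTCCGTCGTGCCGCTTCGGCCGTAACCCTTA, then reverse.
(b) mRNA has the coding-strand sequence with T→U.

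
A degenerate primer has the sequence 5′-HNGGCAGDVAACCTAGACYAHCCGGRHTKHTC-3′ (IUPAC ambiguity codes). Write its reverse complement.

Standard pairs A↔T, G↔C; ambiguity codes pair R↔Y, K↔M, D↔H, V↔B, N↔N. Complement (DNCCGTCHBTTGGATCTGRTDGGCCYDAMDAG), then reverse for 5'→3'.

5'-GADMADYCCGGDTRGTCTAGGTTBHCTGCCND-3'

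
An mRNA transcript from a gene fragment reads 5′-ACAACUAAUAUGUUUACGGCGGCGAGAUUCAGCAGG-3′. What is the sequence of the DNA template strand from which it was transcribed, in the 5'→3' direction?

Replace U with T to get the coding DNA strand: ACAACTAATATGTTTACGGCGGCGAGATTCAGCAGG. The template strand is its reverse complement (complement TGTTGATTATACAAATGCCGCCGCTCTAAGTCGTCC, then reverse).

5'-CCTGCTGAATCTCGCCGCCGTAAACATATTAGTTGT-3'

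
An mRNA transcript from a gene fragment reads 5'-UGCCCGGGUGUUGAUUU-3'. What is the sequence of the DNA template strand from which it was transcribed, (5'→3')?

Replace U with T to get the coding DNA strand: TGCCCGGGTGTTGATTT. The template strand is its reverse complement (complement ACGGGCCCACAACTAAA, then reverse).

5'-AAATCAACACCCGGGCA-3'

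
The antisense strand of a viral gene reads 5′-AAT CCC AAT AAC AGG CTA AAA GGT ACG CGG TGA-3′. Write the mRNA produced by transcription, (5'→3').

RNA polymerase reads the template 3'→5' and synthesizes mRNA 5'→3' by base-pairing (A→U, T→A, G↔C). The complement of the template is TTAGGGTTATTGTCCGATTTTCCATGCGCCACT; antiparallel, so 5'→3' the coding strand is TCACCGCGTACCTTTTAGCCTGTTATTGGGATT. Replace T with U for the mRNA.

5'-UCACCGCGUACCUUUUAGCCUGUUAUUGGGAUU-3'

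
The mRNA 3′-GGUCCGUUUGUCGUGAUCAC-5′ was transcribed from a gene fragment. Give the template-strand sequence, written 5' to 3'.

5'-CCAGGCAAACAGCACTAGTG-3'

Written 5'→3' the mRNA is CACUAGUGCUGUUUGCCUGG, so the coding DNA strand is CACTAGTGCTGTTTGCCTGG. The template is its reverse complement.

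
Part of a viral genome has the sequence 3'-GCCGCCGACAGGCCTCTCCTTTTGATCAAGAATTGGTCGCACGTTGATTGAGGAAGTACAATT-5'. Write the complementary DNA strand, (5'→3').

5′-CGGCGGCTGTCCGGAGAGGAAAACTAGTTCTTAACCAGCGTGCAACTAACTCCTTCATGTTAA-3′

The strand is given 3'→5', so its complement runs 5'→3' in the same left-to-right order: pair each base A↔T, G↔C.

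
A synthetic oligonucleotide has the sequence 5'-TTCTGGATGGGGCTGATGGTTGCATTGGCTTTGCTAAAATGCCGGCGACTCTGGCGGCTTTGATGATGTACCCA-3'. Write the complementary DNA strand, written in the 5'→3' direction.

5'-TGGGTACATCATCAAAGCCGCCAGAGTCGCCGGCATTTTAGCAAAGCCAATGCAACCATCAGCCCCATCCAGAA-3'

Pairing A↔T and G↔C gives AAGACCTACCCCGACTACCAACGTAACCGAAACGATTTTACGGCCGCTGAGACCGCCGAAACTACTACATGGGT, running 3'→5'. Reverse for the 5'→3' convention.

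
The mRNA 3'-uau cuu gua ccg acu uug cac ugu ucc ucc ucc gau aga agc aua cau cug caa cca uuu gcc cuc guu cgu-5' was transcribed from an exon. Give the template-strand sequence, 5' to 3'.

5'-ATAGAACATGGCTGAAACGTGACAAGGAGGAGGCTATCTTCGTATGTAGACGTTGGTAAACGGGAGCAAGCA-3'

Written 5'→3' the mRNA is UGCUUGCUCCCGUUUACCAACGUCUACAUACGAAGAUAGCCUCCUCCUUGUCACGUUUCAGCCAUGUUCUAU, so the coding DNA strand is TGCTTGCTCCCGTTTACCAACGTCTACATACGAAGATAGCCTCCTCCTTGTCACGTTTCAGCCATGTTCTAT. The template is its reverse complement.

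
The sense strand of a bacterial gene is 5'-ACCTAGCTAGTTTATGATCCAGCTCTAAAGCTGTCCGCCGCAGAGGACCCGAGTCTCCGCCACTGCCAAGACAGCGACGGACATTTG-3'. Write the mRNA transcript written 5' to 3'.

5'-ACCUAGCUAGUUUAUGAUCCAGCUCUAAAGCUGUCCGCCGCAGAGGACCCGAGUCUCCGCCACUGCCAAGACAGCGACGGACAUUUG-3'

The mRNA is synthesized from the template strand, so it matches the coding strand with T replaced by U.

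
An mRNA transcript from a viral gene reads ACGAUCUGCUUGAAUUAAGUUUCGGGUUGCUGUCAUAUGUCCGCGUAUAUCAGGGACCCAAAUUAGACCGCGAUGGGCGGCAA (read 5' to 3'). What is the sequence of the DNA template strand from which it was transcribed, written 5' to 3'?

Replace U with T to get the coding DNA strand: ACGATCTGCTTGAATTAAGTTTCGGGTTGCTGTCATATGTCCGCGTATATCAGGGACCCAAATTAGACCGCGATGGGCGGCAA. The template strand is its reverse complement (complement TGCTAGACGAACTTAATTCAAAGCCCAACGACAGTATACAGGCGCATATAGTCCCTGGGTTTAATCTGGCGCTACCCGCCGTT, then reverse).

5′-TTGCCGCCCATCGCGGTCTAATTTGGGTCCCTGATATACGCGGACATATGACAGCAACCCGAAACTTAATTCAAGCAGATCGT-3′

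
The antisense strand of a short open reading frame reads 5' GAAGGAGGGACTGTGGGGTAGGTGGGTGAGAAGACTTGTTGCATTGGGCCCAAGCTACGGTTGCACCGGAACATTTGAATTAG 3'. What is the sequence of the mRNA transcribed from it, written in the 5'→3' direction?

5'-CUAAUUCAAAUGUUCCGGUGCAACCGUAGCUUGGGCCCAAUGCAACAAGUCUUCUCACCCACCUACCCCACAGUCCCUCCUUC-3'

The mRNA has the sequence of the coding strand (reverse complement of the template) with T→U. Reverse complement of GAAGGAGGGACTGTGGGGTAGGTGGGTGAGAAGACTTGTTGCATTGGGCCCAAGCTACGGTTGCACCGGAACATTTGAATTAG is CTAATTCAAATGTTCCGGTGCAACCGTAGCTTGGGCCCAATGCAACAAGTCTTCTCACCCACCTACCCCACAGTCCCTCCTTC; then T→U.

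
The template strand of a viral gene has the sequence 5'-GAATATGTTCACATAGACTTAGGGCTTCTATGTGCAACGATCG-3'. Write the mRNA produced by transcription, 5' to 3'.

RNA polymerase reads the template 3'→5' and synthesizes mRNA 5'→3' by base-pairing (A→U, T→A, G↔C). The complement of the template is CTTATACAAGTGTATCTGAATCCCGAAGATACACGTTGCTAGC; antiparallel, so 5'→3' the coding strand is CGATCGTTGCACATAGAAGCCCTAAGTCTATGTGAACATATTC. Replace T with U for the mRNA.

5'-CGAUCGUUGCACAUAGAAGCCCUAAGUCUAUGUGAACAUAUUC-3'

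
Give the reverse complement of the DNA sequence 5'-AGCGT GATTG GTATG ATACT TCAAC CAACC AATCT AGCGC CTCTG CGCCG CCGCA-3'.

Reading the sequence 3'→5' and pairing each base (A↔T, G↔C) gives the reverse complement directly.

5'-TGCGGCGGCGCAGAGGCGCTAGATTGGTTGGTTGAAGTATCATACCAATCACGCT-3'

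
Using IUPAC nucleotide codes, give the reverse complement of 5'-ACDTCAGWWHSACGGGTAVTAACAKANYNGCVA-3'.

5′-TBGCNRNTMTGTTABTACCCGTSDWWCTGAHGT-3′

Standard pairs A↔T, G↔C; ambiguity codes pair Y↔R, K↔M, W↔W, S↔S, D↔H, V↔B, N↔N. Complement (TGHAGTCWWDSTGCCCATBATTGTMTNRNCGBT), then reverse for 5'→3'.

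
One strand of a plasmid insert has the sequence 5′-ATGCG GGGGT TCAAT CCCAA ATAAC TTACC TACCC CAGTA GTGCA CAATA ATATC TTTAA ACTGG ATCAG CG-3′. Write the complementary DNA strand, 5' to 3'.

Pairing A↔T and G↔C gives TACGCCCCCAAGTTAGGGTTTATTGAATGGATGGGGTCATCACGTGTTATTATAGAAATTTGACCTAGTCGC, running 3'→5'. Reverse for the 5'→3' convention.

5'-CGCTGATCCAGTTTAAAGATATTATTGTGCACTACTGGGGTAGGTAAGTTATTTGGGATTGAACCCCCGCAT-3'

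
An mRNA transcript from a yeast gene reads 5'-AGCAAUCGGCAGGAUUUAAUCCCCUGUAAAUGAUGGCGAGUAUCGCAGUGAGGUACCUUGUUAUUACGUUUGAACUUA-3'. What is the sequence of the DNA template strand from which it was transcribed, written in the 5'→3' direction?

5'-TAAGTTCAAACGTAATAACAAGGTACCTCACTGCGATACTCGCCATCATTTACAGGGGATTAAATCCTGCCGATTGCT-3'

Replace U with T to get the coding DNA strand: AGCAATCGGCAGGATTTAATCCCCTGTAAATGATGGCGAGTATCGCAGTGAGGTACCTTGTTATTACGTTTGAACTTA. The template strand is its reverse complement (complement TCGTTAGCCGTCCTAAATTAGGGGACATTTACTACCGCTCATAGCGTCACTCCATGGAACAATAATGCAAACTTGAAT, then reverse).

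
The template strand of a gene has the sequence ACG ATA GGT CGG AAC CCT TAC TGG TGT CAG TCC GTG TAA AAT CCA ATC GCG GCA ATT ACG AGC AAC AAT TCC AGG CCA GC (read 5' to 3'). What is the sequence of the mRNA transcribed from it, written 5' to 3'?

The mRNA has the sequence of the coding strand (reverse complement of the template) with T→U. Reverse complement of ACGATAGGTCGGAACCCTTACTGGTGTCAGTCCGTGTAAAATCCAATCGCGGCAATTACGAGCAACAATTCCAGGCCAGC is GCTGGCCTGGAATTGTTGCTCGTAATTGCCGCGATTGGATTTTACACGGACTGACACCAGTAAGGGTTCCGACCTATCGT; then T→U.

5'-GCUGGCCUGGAAUUGUUGCUCGUAAUUGCCGCGAUUGGAUUUUACACGGACUGACACCAGUAAGGGUUCCGACCUAUCGU-3'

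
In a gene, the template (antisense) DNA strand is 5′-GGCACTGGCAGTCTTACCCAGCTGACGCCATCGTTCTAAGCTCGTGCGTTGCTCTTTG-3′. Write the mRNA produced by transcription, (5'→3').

5'-CAAAGAGCAACGCACGAGCUUAGAACGAUGGCGUCAGCUGGGUAAGACUGCCAGUGCC-3'

The mRNA has the sequence of the coding strand (reverse complement of the template) with T→U. Reverse complement of GGCACTGGCAGTCTTACCCAGCTGACGCCATCGTTCTAAGCTCGTGCGTTGCTCTTTG is CAAAGAGCAACGCACGAGCTTAGAACGATGGCGTCAGCTGGGTAAGACTGCCAGTGCC; then T→U.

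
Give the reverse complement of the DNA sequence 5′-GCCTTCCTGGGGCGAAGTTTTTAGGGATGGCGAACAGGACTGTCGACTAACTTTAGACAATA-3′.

Complement each base (A↔T, G↔C): CGGAAGGACCCCGCTTCAAAAATCCCTACCGCTTGTCCTGACAGCTGATTGAAATCTGTTAT. Then reverse.

5'-TATTGTCTAAAGTTAGTCGACAGTCCTGTTCGCCATCCCTAAAAACTTCGCCCCAGGAAGGC-3'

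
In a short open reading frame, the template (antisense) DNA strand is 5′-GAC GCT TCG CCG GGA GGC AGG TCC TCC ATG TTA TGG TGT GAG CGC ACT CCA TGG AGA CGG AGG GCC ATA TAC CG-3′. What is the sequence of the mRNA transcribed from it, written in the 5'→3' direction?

RNA polymerase reads the template 3'→5' and synthesizes mRNA 5'→3' by base-pairing (A→U, T→A, G↔C). The complement of the template is CTGCGAAGCGGCCCTCCGTCCAGGAGGTACAATACCACACTCGCGTGAGGTACCTCTGCCTCCCGGTATATGGC; antiparallel, so 5'→3' the coding strand is CGGTATATGGCCCTCCGTCTCCATGGAGTGCGCTCACACCATAACATGGAGGACCTGCCTCCCGGCGAAGCGTC. Replace T with U for the mRNA.

5'-CGGUAUAUGGCCCUCCGUCUCCAUGGAGUGCGCUCACACCAUAACAUGGAGGACCUGCCUCCCGGCGAAGCGUC-3'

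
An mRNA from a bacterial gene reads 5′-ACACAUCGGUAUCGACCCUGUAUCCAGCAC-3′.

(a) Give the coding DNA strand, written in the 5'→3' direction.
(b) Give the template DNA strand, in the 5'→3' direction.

(a) The coding strand matches the mRNA with U→T.
(b) The template strand is the reverse complement of the coding strand.

(a) 5'-ACACATCGGTATCGACCCTGTATCCAGCAC-3'
(b) 5'-GTGCTGGATACAGGGTCGATACCGATGTGT-3'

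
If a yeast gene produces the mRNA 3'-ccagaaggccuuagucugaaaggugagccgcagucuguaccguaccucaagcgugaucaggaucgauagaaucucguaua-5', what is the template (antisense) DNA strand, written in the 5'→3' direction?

Written 5'→3' the mRNA is AUAUGCUCUAAGAUAGCUAGGACUAGUGCGAACUCCAUGCCAUGUCUGACGCCGAGUGGAAAGUCUGAUUCCGGAAGACC, so the coding DNA strand is ATATGCTCTAAGATAGCTAGGACTAGTGCGAACTCCATGCCATGTCTGACGCCGAGTGGAAAGTCTGATTCCGGAAGACC. The template is its reverse complement.

5'-GGTCTTCCGGAATCAGACTTTCCACTCGGCGTCAGACATGGCATGGAGTTCGCACTAGTCCTAGCTATCTTAGAGCATAT-3'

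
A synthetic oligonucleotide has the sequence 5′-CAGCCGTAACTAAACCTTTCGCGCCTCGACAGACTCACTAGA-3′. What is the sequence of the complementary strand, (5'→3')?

5'-TCTAGTGAGTCTGTCGAGGCGCGAAAGGTTTAGTTACGGCTG-3'

Pairing A↔T and G↔C gives GTCGGCATTGATTTGGAAAGCGCGGAGCTGTCTGAGTGATCT, running 3'→5'. Reverse for the 5'→3' convention.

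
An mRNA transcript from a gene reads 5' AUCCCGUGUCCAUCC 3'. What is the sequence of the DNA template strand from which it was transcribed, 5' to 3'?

5'-GGATGGACACGGGAT-3'

Replace U with T to get the coding DNA strand: ATCCCGTGTCCATCC. The template strand is its reverse complement (complement TAGGGCACAGGTAGG, then reverse).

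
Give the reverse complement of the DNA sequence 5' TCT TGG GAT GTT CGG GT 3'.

5′-ACCCGAACATCCCAAGA-3′

Complement each base (A↔T, G↔C): AGAACCCTACAAGCCCA. Then reverse.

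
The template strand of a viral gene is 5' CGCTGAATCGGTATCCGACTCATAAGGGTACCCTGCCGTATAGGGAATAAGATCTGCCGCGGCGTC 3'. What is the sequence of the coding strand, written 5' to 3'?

The coding strand is complementary and antiparallel to the template: take the complement (A↔T, G↔C) and reverse.

5'-GACGCCGCGGCAGATCTTATTCCCTATACGGCAGGGTACCCTTATGAGTCGGATACCGATTCAGCG-3'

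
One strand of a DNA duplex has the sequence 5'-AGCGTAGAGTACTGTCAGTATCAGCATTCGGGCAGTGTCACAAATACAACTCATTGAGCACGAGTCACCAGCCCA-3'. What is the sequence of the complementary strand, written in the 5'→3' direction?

Pairing A↔T and G↔C gives TCGCATCTCATGACAGTCATAGTCGTAAGCCCGTCACAGTGTTTATGTTGAGTAACTCGTGCTCAGTGGTCGGGT, running 3'→5'. Reverse for the 5'→3' convention.

5'-TGGGCTGGTGACTCGTGCTCAATGAGTTGTATTTGTGACACTGCCCGAATGCTGATACTGACAGTACTCTACGCT-3'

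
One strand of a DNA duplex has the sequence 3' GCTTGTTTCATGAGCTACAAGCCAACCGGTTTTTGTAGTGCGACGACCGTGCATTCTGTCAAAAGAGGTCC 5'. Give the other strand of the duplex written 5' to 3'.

5'-CGAACAAAGTACTCGATGTTCGGTTGGCCAAAAACATCACGCTGCTGGCACGTAAGACAGTTTTCTCCAGG-3'

The strand is given 3'→5', so its complement runs 5'→3' in the same left-to-right order: pair each base A↔T, G↔C.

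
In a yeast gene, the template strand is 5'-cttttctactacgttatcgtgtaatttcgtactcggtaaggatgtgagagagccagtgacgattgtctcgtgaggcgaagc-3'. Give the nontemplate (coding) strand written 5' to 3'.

The coding strand is complementary and antiparallel to the template: take the complement (A↔T, G↔C) and reverse.

5′-GCTTCGCCTCACGAGACAATCGTCACTGGCTCTCTCACATCCTTACCGAGTACGAAATTACACGATAACGTAGTAGAAAAG-3′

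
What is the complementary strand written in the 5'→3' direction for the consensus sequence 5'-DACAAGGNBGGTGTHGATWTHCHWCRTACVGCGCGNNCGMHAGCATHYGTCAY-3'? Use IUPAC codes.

Standard pairs A↔T, G↔C; ambiguity codes pair R↔Y, M↔K, W↔W, B↔V, D↔H, N↔N. Complement (HTGTTCCNVCCACADCTAWADGDWGYATGBCGCGCNNGCKDTCGTADRCAGTR), then reverse for 5'→3'.

5'-RTGACRDATGCTDKCGNNCGCGCBGTAYGWDGDAWATCDACACCVNCCTTGTH-3'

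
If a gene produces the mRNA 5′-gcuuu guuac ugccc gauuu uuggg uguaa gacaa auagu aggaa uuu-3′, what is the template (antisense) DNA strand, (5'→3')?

5'-AAATTCCTACTATTTGTCTTACACCCAAAAATCGGGCAGTAACAAAGC-3'

Replace U with T to get the coding DNA strand: GCTTTGTTACTGCCCGATTTTTGGGTGTAAGACAAATAGTAGGAATTT. The template strand is its reverse complement (complement CGAAACAATGACGGGCTAAAAACCCACATTCTGTTTATCATCCTTAAA, then reverse).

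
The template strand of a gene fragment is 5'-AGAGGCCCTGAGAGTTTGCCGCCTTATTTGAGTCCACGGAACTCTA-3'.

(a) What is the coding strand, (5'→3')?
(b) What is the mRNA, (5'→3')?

(a) The coding strand is the reverse complement of the template: complement TCTCCGGGACTCTCAAACGGCGGAATAAACTCAGGTGCCTTGAGAT, then reverse.
(b) mRNA has the coding-strand sequence with T→U.

(a) 5'-TAGAGTTCCGTGGACTCAAATAAGGCGGCAAACTCTCAGGGCCTCT-3'
(b) 5'-UAGAGUUCCGUGGACUCAAAUAAGGCGGCAAACUCUCAGGGCCUCU-3'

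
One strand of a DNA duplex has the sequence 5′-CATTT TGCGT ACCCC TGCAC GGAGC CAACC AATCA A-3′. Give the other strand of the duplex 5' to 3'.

Pairing A↔T and G↔C gives GTAAAACGCATGGGGACGTGCCTCGGTTGGTTAGTT, running 3'→5'. Reverse for the 5'→3' convention.

5'-TTGATTGGTTGGCTCCGTGCAGGGGTACGCAAAATG-3'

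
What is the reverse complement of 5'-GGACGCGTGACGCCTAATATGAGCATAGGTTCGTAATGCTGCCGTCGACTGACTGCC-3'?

5'-GGCAGTCAGTCGACGGCAGCATTACGAACCTATGCTCATATTAGGCGTCACGCGTCC-3'

Complement each base (A↔T, G↔C): CCTGCGCACTGCGGATTATACTCGTATCCAAGCATTACGACGGCAGCTGACTGACGG. Then reverse.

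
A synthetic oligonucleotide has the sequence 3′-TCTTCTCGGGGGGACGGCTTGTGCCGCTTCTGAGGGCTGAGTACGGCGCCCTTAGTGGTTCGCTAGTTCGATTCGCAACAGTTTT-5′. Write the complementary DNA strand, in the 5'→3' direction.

5'-AGAAGAGCCCCCCTGCCGAACACGGCGAAGACTCCCGACTCATGCCGCGGGAATCACCAAGCGATCAAGCTAAGCGTTGTCAAAA-3'

The strand is given 3'→5', so its complement runs 5'→3' in the same left-to-right order: pair each base A↔T, G↔C.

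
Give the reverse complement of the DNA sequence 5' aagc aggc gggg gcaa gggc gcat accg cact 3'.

Reading the sequence 3'→5' and pairing each base (A↔T, G↔C) gives the reverse complement directly.

5'-AGTGCGGTATGCGCCCTTGCCCCCGCCTGCTT-3'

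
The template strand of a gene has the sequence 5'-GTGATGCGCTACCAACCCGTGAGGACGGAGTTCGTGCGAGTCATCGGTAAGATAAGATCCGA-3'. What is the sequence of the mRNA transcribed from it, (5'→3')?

The mRNA has the sequence of the coding strand (reverse complement of the template) with T→U. Reverse complement of GTGATGCGCTACCAACCCGTGAGGACGGAGTTCGTGCGAGTCATCGGTAAGATAAGATCCGA is TCGGATCTTATCTTACCGATGACTCGCACGAACTCCGTCCTCACGGGTTGGTAGCGCATCAC; then T→U.

5'-UCGGAUCUUAUCUUACCGAUGACUCGCACGAACUCCGUCCUCACGGGUUGGUAGCGCAUCAC-3'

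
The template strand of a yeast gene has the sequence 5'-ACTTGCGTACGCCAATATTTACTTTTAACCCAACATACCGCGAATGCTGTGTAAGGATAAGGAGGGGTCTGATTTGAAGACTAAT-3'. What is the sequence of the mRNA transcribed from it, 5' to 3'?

5′-AUUAGUCUUCAAAUCAGACCCCUCCUUAUCCUUACACAGCAUUCGCGGUAUGUUGGGUUAAAAGUAAAUAUUGGCGUACGCAAGU-3′

RNA polymerase reads the template 3'→5' and synthesizes mRNA 5'→3' by base-pairing (A→U, T→A, G↔C). The complement of the template is TGAACGCATGCGGTTATAAATGAAAATTGGGTTGTATGGCGCTTACGACACATTCCTATTCCTCCCCAGACTAAACTTCTGATTA; antiparallel, so 5'→3' the coding strand is ATTAGTCTTCAAATCAGACCCCTCCTTATCCTTACACAGCATTCGCGGTATGTTGGGTTAAAAGTAAATATTGGCGTACGCAAGT. Replace T with U for the mRNA.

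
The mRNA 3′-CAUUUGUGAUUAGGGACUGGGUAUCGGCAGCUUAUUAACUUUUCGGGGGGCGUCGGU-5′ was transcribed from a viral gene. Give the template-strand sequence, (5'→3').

Written 5'→3' the mRNA is UGGCUGCGGGGGGCUUUUCAAUUAUUCGACGGCUAUGGGUCAGGGAUUAGUGUUUAC, so the coding DNA strand is TGGCTGCGGGGGGCTTTTCAATTATTCGACGGCTATGGGTCAGGGATTAGTGTTTAC. The template is its reverse complement.

5'-GTAAACACTAATCCCTGACCCATAGCCGTCGAATAATTGAAAAGCCCCCCGCAGCCA-3'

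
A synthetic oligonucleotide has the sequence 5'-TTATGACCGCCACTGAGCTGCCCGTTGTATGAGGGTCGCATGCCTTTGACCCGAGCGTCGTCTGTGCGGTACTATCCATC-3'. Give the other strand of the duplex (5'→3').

The complement of TTATGACCGCCACTGAGCTGCCCGTTGTATGAGGGTCGCATGCCTTTGACCCGAGCGTCGTCTGTGCGGTACTATCCATC is AATACTGGCGGTGACTCGACGGGCAACATACTCCCAGCGTACGGAAACTGGGCTCGCAGCAGACACGCCATGATAGGTAG (A↔T, G↔C). DNA strands are antiparallel, so the complementary strand runs 3'→5'; reversing gives the 5'→3' form.

5'-GATGGATAGTACCGCACAGACGACGCTCGGGTCAAAGGCATGCGACCCTCATACAACGGGCAGCTCAGTGGCGGTCATAA-3'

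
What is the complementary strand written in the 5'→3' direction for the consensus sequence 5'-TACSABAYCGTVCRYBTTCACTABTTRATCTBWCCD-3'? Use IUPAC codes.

5'-HGGWVAGATYAAVTAGTGAAVRYGBACGRTVTSGTA-3'

Standard pairs A↔T, G↔C; ambiguity codes pair R↔Y, W↔W, S↔S, B↔V, D↔H. Complement (ATGSTVTRGCABGYRVAAGTGATVAAYTAGAVWGGH), then reverse for 5'→3'.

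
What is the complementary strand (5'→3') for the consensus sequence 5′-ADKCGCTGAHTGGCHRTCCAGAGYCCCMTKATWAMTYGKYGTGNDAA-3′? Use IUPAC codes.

5'-TTHNCACRMCRAKTWATMAKGGGRCTCTGGAYDGCCADTCAGCGMHT-3'

Standard pairs A↔T, G↔C; ambiguity codes pair R↔Y, M↔K, W↔W, D↔H, N↔N. Complement (THMGCGACTDACCGDYAGGTCTCRGGGKAMTAWTKARCMRCACNHTT), then reverse for 5'→3'.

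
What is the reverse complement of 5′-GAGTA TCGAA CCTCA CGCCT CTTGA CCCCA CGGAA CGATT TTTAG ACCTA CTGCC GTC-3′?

5'-GACGGCAGTAGGTCTAAAAATCGTTCCGTGGGGTCAAGAGGCGTGAGGTTCGATACTC-3'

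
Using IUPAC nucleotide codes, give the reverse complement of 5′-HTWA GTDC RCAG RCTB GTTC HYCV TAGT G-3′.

5'-CACTABGRDGAACVAGYCTGYGHACTWAD-3'

Standard pairs A↔T, G↔C; ambiguity codes pair R↔Y, W↔W, B↔V, D↔H. Complement (DAWTCAHGYGTCYGAVCAAGDRGBATCAC), then reverse for 5'→3'.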